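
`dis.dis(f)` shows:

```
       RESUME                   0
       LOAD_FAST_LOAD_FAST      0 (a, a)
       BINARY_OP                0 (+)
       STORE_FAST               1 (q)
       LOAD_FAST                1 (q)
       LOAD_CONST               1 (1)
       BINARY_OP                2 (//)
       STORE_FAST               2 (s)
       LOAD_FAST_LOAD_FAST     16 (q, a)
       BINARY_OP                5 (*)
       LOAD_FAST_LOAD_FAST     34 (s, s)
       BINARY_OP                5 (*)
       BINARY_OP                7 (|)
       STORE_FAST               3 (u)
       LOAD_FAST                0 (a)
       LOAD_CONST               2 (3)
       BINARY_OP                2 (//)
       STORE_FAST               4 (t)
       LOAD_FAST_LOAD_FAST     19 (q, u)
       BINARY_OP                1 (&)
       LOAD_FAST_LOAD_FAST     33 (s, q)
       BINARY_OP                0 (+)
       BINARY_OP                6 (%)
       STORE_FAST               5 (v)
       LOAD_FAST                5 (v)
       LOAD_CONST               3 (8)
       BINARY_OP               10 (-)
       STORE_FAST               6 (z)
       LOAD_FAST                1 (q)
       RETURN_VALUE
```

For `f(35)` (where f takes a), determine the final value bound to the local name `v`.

LOAD_FAST_LOAD_FAST a,a → push 35,35. Stack: [35, 35]
BINARY_OP + → 35 + 35 = 70. Stack: [70]
STORE_FAST q → q=70. Stack: []
LOAD_FAST q → push 70. Stack: [70]
LOAD_CONST → push 1. Stack: [70, 1]
BINARY_OP // → 70 // 1 = 70. Stack: [70]
STORE_FAST s → s=70. Stack: []
LOAD_FAST_LOAD_FAST q,a → push 70,35. Stack: [70, 35]
BINARY_OP * → 70 * 35 = 2450. Stack: [2450]
LOAD_FAST_LOAD_FAST s,s → push 70,70. Stack: [2450, 70, 70]
BINARY_OP * → 70 * 70 = 4900. Stack: [2450, 4900]
BINARY_OP | → 2450 | 4900 = 7094. Stack: [7094]
STORE_FAST u → u=7094. Stack: []
LOAD_FAST a → push 35. Stack: [35]
LOAD_CONST → push 3. Stack: [35, 3]
BINARY_OP // → 35 // 3 = 11. Stack: [11]
STORE_FAST t → t=11. Stack: []
LOAD_FAST_LOAD_FAST q,u → push 70,7094. Stack: [70, 7094]
BINARY_OP & → 70 & 7094 = 6. Stack: [6]
LOAD_FAST_LOAD_FAST s,q → push 70,70. Stack: [6, 70, 70]
BINARY_OP + → 70 + 70 = 140. Stack: [6, 140]
BINARY_OP % → 6 % 140 = 6. Stack: [6]
STORE_FAST v → v=6. Stack: []
LOAD_FAST v → push 6. Stack: [6]
LOAD_CONST → push 8. Stack: [6, 8]
BINARY_OP - → 6 - 8 = -2. Stack: [-2]
STORE_FAST z → z=-2. Stack: []
LOAD_FAST q → push 70. Stack: [70]
RETURN_VALUE → return 70.

6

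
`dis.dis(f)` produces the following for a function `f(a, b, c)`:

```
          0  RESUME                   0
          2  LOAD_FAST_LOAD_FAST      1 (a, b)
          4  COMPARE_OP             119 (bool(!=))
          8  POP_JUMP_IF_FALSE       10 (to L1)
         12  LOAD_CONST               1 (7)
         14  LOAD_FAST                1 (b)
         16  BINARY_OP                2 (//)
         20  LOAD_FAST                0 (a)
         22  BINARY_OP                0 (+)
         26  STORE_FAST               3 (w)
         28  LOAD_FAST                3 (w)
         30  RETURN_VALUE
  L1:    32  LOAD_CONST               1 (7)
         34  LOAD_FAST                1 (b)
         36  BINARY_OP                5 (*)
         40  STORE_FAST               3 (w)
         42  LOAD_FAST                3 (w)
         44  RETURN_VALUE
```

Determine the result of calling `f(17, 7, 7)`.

18

LOAD_FAST_LOAD_FAST a,b → push 17,7. Stack: [17, 7]
COMPARE_OP bool(!=) → 17 vs 7 = True. Stack: [True]
POP_JUMP_IF_FALSE → pop True; no jump. Stack: []
LOAD_CONST → push 7. Stack: [7]
LOAD_FAST b → push 7. Stack: [7, 7]
BINARY_OP // → 7 // 7 = 1. Stack: [1]
LOAD_FAST a → push 17. Stack: [1, 17]
BINARY_OP + → 1 + 17 = 18. Stack: [18]
STORE_FAST w → w=18. Stack: []
LOAD_FAST w → push 18. Stack: [18]
RETURN_VALUE → return 18.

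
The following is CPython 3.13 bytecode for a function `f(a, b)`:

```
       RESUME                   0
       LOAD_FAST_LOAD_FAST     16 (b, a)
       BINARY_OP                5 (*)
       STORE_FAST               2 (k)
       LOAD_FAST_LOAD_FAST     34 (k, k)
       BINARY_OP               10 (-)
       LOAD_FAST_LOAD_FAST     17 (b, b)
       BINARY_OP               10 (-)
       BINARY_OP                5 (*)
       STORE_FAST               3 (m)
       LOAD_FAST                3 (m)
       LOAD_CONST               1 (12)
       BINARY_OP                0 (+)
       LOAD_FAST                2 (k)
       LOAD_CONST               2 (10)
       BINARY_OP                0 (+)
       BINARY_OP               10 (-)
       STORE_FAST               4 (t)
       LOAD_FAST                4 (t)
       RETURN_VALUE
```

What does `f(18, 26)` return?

LOAD_FAST_LOAD_FAST b,a → push 26,18. Stack: [26, 18]
BINARY_OP * → 26 * 18 = 468. Stack: [468]
STORE_FAST k → k=468. Stack: []
LOAD_FAST_LOAD_FAST k,k → push 468,468. Stack: [468, 468]
BINARY_OP - → 468 - 468 = 0. Stack: [0]
LOAD_FAST_LOAD_FAST b,b → push 26,26. Stack: [0, 26, 26]
BINARY_OP - → 26 - 26 = 0. Stack: [0, 0]
BINARY_OP * → 0 * 0 = 0. Stack: [0]
STORE_FAST m → m=0. Stack: []
LOAD_FAST m → push 0. Stack: [0]
LOAD_CONST → push 12. Stack: [0, 12]
BINARY_OP + → 0 + 12 = 12. Stack: [12]
LOAD_FAST k → push 468. Stack: [12, 468]
LOAD_CONST → push 10. Stack: [12, 468, 10]
BINARY_OP + → 468 + 10 = 478. Stack: [12, 478]
BINARY_OP - → 12 - 478 = -466. Stack: [-466]
STORE_FAST t → t=-466. Stack: []
LOAD_FAST t → push -466. Stack: [-466]
RETURN_VALUE → return -466.

-466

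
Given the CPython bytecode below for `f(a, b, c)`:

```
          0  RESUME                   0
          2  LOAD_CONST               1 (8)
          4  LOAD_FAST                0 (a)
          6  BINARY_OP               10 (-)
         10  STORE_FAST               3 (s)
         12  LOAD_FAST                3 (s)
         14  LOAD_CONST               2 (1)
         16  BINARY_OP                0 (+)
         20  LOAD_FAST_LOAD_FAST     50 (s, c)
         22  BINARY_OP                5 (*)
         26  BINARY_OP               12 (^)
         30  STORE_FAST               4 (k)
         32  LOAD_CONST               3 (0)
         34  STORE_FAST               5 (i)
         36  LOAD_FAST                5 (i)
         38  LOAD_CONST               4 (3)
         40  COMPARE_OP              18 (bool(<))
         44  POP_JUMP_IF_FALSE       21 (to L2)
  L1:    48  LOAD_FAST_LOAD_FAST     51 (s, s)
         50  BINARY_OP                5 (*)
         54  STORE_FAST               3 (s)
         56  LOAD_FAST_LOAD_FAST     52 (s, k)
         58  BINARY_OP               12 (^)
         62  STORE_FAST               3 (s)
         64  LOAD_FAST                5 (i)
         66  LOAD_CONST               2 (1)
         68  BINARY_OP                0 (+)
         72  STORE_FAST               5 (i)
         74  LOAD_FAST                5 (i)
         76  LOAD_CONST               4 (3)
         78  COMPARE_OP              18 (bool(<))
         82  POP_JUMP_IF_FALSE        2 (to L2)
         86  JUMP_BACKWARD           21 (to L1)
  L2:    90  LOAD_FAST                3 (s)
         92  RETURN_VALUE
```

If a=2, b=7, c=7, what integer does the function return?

15421

LOAD_CONST → push 8. Stack: [8]
LOAD_FAST a → push 2. Stack: [8, 2]
BINARY_OP - → 8 - 2 = 6. Stack: [6]
STORE_FAST s → s=6. Stack: []
LOAD_FAST s → push 6. Stack: [6]
LOAD_CONST → push 1. Stack: [6, 1]
BINARY_OP + → 6 + 1 = 7. Stack: [7]
LOAD_FAST_LOAD_FAST s,c → push 6,7. Stack: [7, 6, 7]
BINARY_OP * → 6 * 7 = 42. Stack: [7, 42]
BINARY_OP ^ → 7 ^ 42 = 45. Stack: [45]
STORE_FAST k → k=45. Stack: []
LOAD_CONST → push 0. Stack: [0]
STORE_FAST i → i=0. Stack: []
LOAD_FAST i → push 0. Stack: [0]
LOAD_CONST → push 3. Stack: [0, 3]
COMPARE_OP bool(<) → 0 vs 3 = True. Stack: [True]
POP_JUMP_IF_FALSE → pop True; no jump. Stack: []
LOAD_FAST_LOAD_FAST s,s → push 6,6. Stack: [6, 6]
BINARY_OP * → 6 * 6 = 36. Stack: [36]
STORE_FAST s → s=36. Stack: []
LOAD_FAST_LOAD_FAST s,k → push 36,45. Stack: [36, 45]
BINARY_OP ^ → 36 ^ 45 = 9. Stack: [9]
STORE_FAST s → s=9. Stack: []
LOAD_FAST i → push 0. Stack: [0]
LOAD_CONST → push 1. Stack: [0, 1]
BINARY_OP + → 0 + 1 = 1. Stack: [1]
STORE_FAST i → i=1. Stack: []
LOAD_FAST i → push 1. Stack: [1]
LOAD_CONST → push 3. Stack: [1, 3]
COMPARE_OP bool(<) → 1 vs 3 = True. Stack: [True]
POP_JUMP_IF_FALSE → pop True; no jump. Stack: []
LOAD_FAST_LOAD_FAST s,s → push 9,9. Stack: [9, 9]
BINARY_OP * → 9 * 9 = 81. Stack: [81]
STORE_FAST s → s=81. Stack: []
LOAD_FAST_LOAD_FAST s,k → push 81,45. Stack: [81, 45]
BINARY_OP ^ → 81 ^ 45 = 124. Stack: [124]
STORE_FAST s → s=124. Stack: []
LOAD_FAST i → push 1. Stack: [1]
LOAD_CONST → push 1. Stack: [1, 1]
BINARY_OP + → 1 + 1 = 2. Stack: [2]
STORE_FAST i → i=2. Stack: []
LOAD_FAST i → push 2. Stack: [2]
LOAD_CONST → push 3. Stack: [2, 3]
COMPARE_OP bool(<) → 2 vs 3 = True. Stack: [True]
POP_JUMP_IF_FALSE → pop True; no jump. Stack: []
LOAD_FAST_LOAD_FAST s,s → push 124,124. Stack: [124, 124]
BINARY_OP * → 124 * 124 = 15376. Stack: [15376]
STORE_FAST s → s=15376. Stack: []
LOAD_FAST_LOAD_FAST s,k → push 15376,45. Stack: [15376, 45]
BINARY_OP ^ → 15376 ^ 45 = 15421. Stack: [15421]
STORE_FAST s → s=15421. Stack: []
LOAD_FAST i → push 2. Stack: [2]
LOAD_CONST → push 1. Stack: [2, 1]
BINARY_OP + → 2 + 1 = 3. Stack: [3]
STORE_FAST i → i=3. Stack: []
LOAD_FAST i → push 3. Stack: [3]
LOAD_CONST → push 3. Stack: [3, 3]
COMPARE_OP bool(<) → 3 vs 3 = False. Stack: [False]
POP_JUMP_IF_FALSE → pop False; jump. Stack: []
LOAD_FAST s → push 15421. Stack: [15421]
RETURN_VALUE → return 15421.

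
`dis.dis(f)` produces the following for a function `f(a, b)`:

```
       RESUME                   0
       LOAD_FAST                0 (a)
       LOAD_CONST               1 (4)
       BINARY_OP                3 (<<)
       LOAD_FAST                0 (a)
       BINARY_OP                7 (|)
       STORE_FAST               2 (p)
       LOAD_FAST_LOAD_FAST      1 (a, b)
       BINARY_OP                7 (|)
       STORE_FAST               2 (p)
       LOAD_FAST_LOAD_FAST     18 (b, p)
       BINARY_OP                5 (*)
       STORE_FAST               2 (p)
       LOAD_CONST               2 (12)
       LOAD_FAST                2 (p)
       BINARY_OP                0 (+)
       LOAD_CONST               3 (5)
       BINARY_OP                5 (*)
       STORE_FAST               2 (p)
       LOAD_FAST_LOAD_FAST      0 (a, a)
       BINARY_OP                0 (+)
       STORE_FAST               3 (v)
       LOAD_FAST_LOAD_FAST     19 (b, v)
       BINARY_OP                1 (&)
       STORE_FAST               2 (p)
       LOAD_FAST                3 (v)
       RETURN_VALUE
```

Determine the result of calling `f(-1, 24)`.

LOAD_FAST a → push -1. Stack: [-1]
LOAD_CONST → push 4. Stack: [-1, 4]
BINARY_OP << → -1 << 4 = -16. Stack: [-16]
LOAD_FAST a → push -1. Stack: [-16, -1]
BINARY_OP | → -16 | -1 = -1. Stack: [-1]
STORE_FAST p → p=-1. Stack: []
LOAD_FAST_LOAD_FAST a,b → push -1,24. Stack: [-1, 24]
BINARY_OP | → -1 | 24 = -1. Stack: [-1]
STORE_FAST p → p=-1. Stack: []
LOAD_FAST_LOAD_FAST b,p → push 24,-1. Stack: [24, -1]
BINARY_OP * → 24 * -1 = -24. Stack: [-24]
STORE_FAST p → p=-24. Stack: []
LOAD_CONST → push 12. Stack: [12]
LOAD_FAST p → push -24. Stack: [12, -24]
BINARY_OP + → 12 + -24 = -12. Stack: [-12]
LOAD_CONST → push 5. Stack: [-12, 5]
BINARY_OP * → -12 * 5 = -60. Stack: [-60]
STORE_FAST p → p=-60. Stack: []
LOAD_FAST_LOAD_FAST a,a → push -1,-1. Stack: [-1, -1]
BINARY_OP + → -1 + -1 = -2. Stack: [-2]
STORE_FAST v → v=-2. Stack: []
LOAD_FAST_LOAD_FAST b,v → push 24,-2. Stack: [24, -2]
BINARY_OP & → 24 & -2 = 24. Stack: [24]
STORE_FAST p → p=24. Stack: []
LOAD_FAST v → push -2. Stack: [-2]
RETURN_VALUE → return -2.

-2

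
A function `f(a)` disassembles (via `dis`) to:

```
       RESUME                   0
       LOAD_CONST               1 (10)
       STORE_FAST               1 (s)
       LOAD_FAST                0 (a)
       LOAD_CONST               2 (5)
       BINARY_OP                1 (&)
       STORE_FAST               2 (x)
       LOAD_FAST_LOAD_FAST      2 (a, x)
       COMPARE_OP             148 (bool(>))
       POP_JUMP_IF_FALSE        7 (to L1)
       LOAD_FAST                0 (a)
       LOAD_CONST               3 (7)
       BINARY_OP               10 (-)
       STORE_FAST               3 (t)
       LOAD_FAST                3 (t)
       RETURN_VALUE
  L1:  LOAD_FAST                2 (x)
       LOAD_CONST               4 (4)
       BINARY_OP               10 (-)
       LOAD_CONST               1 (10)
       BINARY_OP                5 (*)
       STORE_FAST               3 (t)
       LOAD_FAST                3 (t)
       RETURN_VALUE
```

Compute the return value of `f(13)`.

6

LOAD_CONST → push 10. Stack: [10]
STORE_FAST s → s=10. Stack: []
LOAD_FAST a → push 13. Stack: [13]
LOAD_CONST → push 5. Stack: [13, 5]
BINARY_OP & → 13 & 5 = 5. Stack: [5]
STORE_FAST x → x=5. Stack: []
LOAD_FAST_LOAD_FAST a,x → push 13,5. Stack: [13, 5]
COMPARE_OP bool(>) → 13 vs 5 = True. Stack: [True]
POP_JUMP_IF_FALSE → pop True; no jump. Stack: []
LOAD_FAST a → push 13. Stack: [13]
LOAD_CONST → push 7. Stack: [13, 7]
BINARY_OP - → 13 - 7 = 6. Stack: [6]
STORE_FAST t → t=6. Stack: []
LOAD_FAST t → push 6. Stack: [6]
RETURN_VALUE → return 6.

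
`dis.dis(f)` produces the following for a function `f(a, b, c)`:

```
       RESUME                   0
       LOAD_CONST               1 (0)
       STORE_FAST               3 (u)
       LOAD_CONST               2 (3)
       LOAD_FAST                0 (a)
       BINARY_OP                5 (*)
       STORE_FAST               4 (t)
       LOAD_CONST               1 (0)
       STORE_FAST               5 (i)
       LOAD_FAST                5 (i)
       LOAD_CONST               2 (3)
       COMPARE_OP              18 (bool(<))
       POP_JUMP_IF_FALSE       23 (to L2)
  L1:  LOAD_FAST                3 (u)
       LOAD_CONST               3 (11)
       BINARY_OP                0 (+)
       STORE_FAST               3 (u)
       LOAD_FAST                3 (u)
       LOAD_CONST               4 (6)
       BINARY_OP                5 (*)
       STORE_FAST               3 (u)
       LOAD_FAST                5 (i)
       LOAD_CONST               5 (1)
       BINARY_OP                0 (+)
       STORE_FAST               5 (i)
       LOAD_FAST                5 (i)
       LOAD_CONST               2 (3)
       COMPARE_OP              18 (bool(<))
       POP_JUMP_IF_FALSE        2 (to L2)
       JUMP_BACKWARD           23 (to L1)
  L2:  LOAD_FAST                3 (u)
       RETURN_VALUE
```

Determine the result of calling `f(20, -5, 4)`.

2838

LOAD_CONST → push 0. Stack: [0]
STORE_FAST u → u=0. Stack: []
LOAD_CONST → push 3. Stack: [3]
LOAD_FAST a → push 20. Stack: [3, 20]
BINARY_OP * → 3 * 20 = 60. Stack: [60]
STORE_FAST t → t=60. Stack: []
LOAD_CONST → push 0. Stack: [0]
STORE_FAST i → i=0. Stack: []
LOAD_FAST i → push 0. Stack: [0]
LOAD_CONST → push 3. Stack: [0, 3]
COMPARE_OP bool(<) → 0 vs 3 = True. Stack: [True]
POP_JUMP_IF_FALSE → pop True; no jump. Stack: []
LOAD_FAST u → push 0. Stack: [0]
LOAD_CONST → push 11. Stack: [0, 11]
BINARY_OP + → 0 + 11 = 11. Stack: [11]
STORE_FAST u → u=11. Stack: []
LOAD_FAST u → push 11. Stack: [11]
LOAD_CONST → push 6. Stack: [11, 6]
BINARY_OP * → 11 * 6 = 66. Stack: [66]
STORE_FAST u → u=66. Stack: []
LOAD_FAST i → push 0. Stack: [0]
LOAD_CONST → push 1. Stack: [0, 1]
BINARY_OP + → 0 + 1 = 1. Stack: [1]
STORE_FAST i → i=1. Stack: []
LOAD_FAST i → push 1. Stack: [1]
LOAD_CONST → push 3. Stack: [1, 3]
COMPARE_OP bool(<) → 1 vs 3 = True. Stack: [True]
POP_JUMP_IF_FALSE → pop True; no jump. Stack: []
LOAD_FAST u → push 66. Stack: [66]
LOAD_CONST → push 11. Stack: [66, 11]
BINARY_OP + → 66 + 11 = 77. Stack: [77]
STORE_FAST u → u=77. Stack: []
LOAD_FAST u → push 77. Stack: [77]
LOAD_CONST → push 6. Stack: [77, 6]
BINARY_OP * → 77 * 6 = 462. Stack: [462]
STORE_FAST u → u=462. Stack: []
LOAD_FAST i → push 1. Stack: [1]
LOAD_CONST → push 1. Stack: [1, 1]
BINARY_OP + → 1 + 1 = 2. Stack: [2]
STORE_FAST i → i=2. Stack: []
LOAD_FAST i → push 2. Stack: [2]
LOAD_CONST → push 3. Stack: [2, 3]
COMPARE_OP bool(<) → 2 vs 3 = True. Stack: [True]
POP_JUMP_IF_FALSE → pop True; no jump. Stack: []
LOAD_FAST u → push 462. Stack: [462]
LOAD_CONST → push 11. Stack: [462, 11]
BINARY_OP + → 462 + 11 = 473. Stack: [473]
STORE_FAST u → u=473. Stack: []
LOAD_FAST u → push 473. Stack: [473]
LOAD_CONST → push 6. Stack: [473, 6]
BINARY_OP * → 473 * 6 = 2838. Stack: [2838]
STORE_FAST u → u=2838. Stack: []
LOAD_FAST i → push 2. Stack: [2]
LOAD_CONST → push 1. Stack: [2, 1]
BINARY_OP + → 2 + 1 = 3. Stack: [3]
STORE_FAST i → i=3. Stack: []
LOAD_FAST i → push 3. Stack: [3]
LOAD_CONST → push 3. Stack: [3, 3]
COMPARE_OP bool(<) → 3 vs 3 = False. Stack: [False]
POP_JUMP_IF_FALSE → pop False; jump. Stack: []
LOAD_FAST u → push 2838. Stack: [2838]
RETURN_VALUE → return 2838.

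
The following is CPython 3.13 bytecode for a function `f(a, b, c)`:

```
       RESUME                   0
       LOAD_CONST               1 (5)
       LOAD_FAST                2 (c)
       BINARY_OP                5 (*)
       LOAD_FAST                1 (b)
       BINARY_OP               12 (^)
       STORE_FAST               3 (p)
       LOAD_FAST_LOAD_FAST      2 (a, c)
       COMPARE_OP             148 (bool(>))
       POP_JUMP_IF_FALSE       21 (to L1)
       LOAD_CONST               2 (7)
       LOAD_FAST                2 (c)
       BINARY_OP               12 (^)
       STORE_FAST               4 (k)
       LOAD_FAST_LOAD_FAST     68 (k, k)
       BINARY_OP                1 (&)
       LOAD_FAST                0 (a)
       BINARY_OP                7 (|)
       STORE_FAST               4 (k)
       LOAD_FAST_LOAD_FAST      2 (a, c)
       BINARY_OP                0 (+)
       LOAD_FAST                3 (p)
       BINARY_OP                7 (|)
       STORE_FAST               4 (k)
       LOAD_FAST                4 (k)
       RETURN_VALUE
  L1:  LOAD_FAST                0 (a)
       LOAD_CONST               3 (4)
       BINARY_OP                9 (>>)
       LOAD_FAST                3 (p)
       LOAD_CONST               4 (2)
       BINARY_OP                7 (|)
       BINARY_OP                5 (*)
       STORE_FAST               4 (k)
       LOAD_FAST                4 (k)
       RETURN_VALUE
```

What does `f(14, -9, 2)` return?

LOAD_CONST → push 5. Stack: [5]
LOAD_FAST c → push 2. Stack: [5, 2]
BINARY_OP * → 5 * 2 = 10. Stack: [10]
LOAD_FAST b → push -9. Stack: [10, -9]
BINARY_OP ^ → 10 ^ -9 = -3. Stack: [-3]
STORE_FAST p → p=-3. Stack: []
LOAD_FAST_LOAD_FAST a,c → push 14,2. Stack: [14, 2]
COMPARE_OP bool(>) → 14 vs 2 = True. Stack: [True]
POP_JUMP_IF_FALSE → pop True; no jump. Stack: []
LOAD_CONST → push 7. Stack: [7]
LOAD_FAST c → push 2. Stack: [7, 2]
BINARY_OP ^ → 7 ^ 2 = 5. Stack: [5]
STORE_FAST k → k=5. Stack: []
LOAD_FAST_LOAD_FAST k,k → push 5,5. Stack: [5, 5]
BINARY_OP & → 5 & 5 = 5. Stack: [5]
LOAD_FAST a → push 14. Stack: [5, 14]
BINARY_OP | → 5 | 14 = 15. Stack: [15]
STORE_FAST k → k=15. Stack: []
LOAD_FAST_LOAD_FAST a,c → push 14,2. Stack: [14, 2]
BINARY_OP + → 14 + 2 = 16. Stack: [16]
LOAD_FAST p → push -3. Stack: [16, -3]
BINARY_OP | → 16 | -3 = -3. Stack: [-3]
STORE_FAST k → k=-3. Stack: []
LOAD_FAST k → push -3. Stack: [-3]
RETURN_VALUE → return -3.

-3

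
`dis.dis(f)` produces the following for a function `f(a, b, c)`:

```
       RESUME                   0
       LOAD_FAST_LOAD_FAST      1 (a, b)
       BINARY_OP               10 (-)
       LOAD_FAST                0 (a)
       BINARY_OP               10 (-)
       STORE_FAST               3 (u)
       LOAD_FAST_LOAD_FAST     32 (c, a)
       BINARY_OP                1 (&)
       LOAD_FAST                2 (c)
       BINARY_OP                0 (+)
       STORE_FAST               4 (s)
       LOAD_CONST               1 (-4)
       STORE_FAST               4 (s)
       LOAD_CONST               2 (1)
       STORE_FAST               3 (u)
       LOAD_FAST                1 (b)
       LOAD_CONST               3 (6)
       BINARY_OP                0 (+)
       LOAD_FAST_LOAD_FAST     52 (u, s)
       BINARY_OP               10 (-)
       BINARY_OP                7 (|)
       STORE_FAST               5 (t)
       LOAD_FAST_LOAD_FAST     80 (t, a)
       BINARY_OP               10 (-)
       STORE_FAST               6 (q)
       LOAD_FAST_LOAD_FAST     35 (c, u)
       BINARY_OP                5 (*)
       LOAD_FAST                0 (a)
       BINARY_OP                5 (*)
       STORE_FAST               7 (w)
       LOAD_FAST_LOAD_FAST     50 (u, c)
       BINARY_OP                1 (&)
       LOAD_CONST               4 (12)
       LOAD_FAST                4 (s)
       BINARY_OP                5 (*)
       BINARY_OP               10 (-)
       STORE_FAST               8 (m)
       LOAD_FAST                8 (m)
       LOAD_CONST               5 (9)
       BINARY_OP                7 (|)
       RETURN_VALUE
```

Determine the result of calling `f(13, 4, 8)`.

57

LOAD_FAST_LOAD_FAST a,b → push 13,4. Stack: [13, 4]
BINARY_OP - → 13 - 4 = 9. Stack: [9]
LOAD_FAST a → push 13. Stack: [9, 13]
BINARY_OP - → 9 - 13 = -4. Stack: [-4]
STORE_FAST u → u=-4. Stack: []
LOAD_FAST_LOAD_FAST c,a → push 8,13. Stack: [8, 13]
BINARY_OP & → 8 & 13 = 8. Stack: [8]
LOAD_FAST c → push 8. Stack: [8, 8]
BINARY_OP + → 8 + 8 = 16. Stack: [16]
STORE_FAST s → s=16. Stack: []
LOAD_CONST → push -4. Stack: [-4]
STORE_FAST s → s=-4. Stack: []
LOAD_CONST → push 1. Stack: [1]
STORE_FAST u → u=1. Stack: []
LOAD_FAST b → push 4. Stack: [4]
LOAD_CONST → push 6. Stack: [4, 6]
BINARY_OP + → 4 + 6 = 10. Stack: [10]
LOAD_FAST_LOAD_FAST u,s → push 1,-4. Stack: [10, 1, -4]
BINARY_OP - → 1 - -4 = 5. Stack: [10, 5]
BINARY_OP | → 10 | 5 = 15. Stack: [15]
STORE_FAST t → t=15. Stack: []
LOAD_FAST_LOAD_FAST t,a → push 15,13. Stack: [15, 13]
BINARY_OP - → 15 - 13 = 2. Stack: [2]
STORE_FAST q → q=2. Stack: []
LOAD_FAST_LOAD_FAST c,u → push 8,1. Stack: [8, 1]
BINARY_OP * → 8 * 1 = 8. Stack: [8]
LOAD_FAST a → push 13. Stack: [8, 13]
BINARY_OP * → 8 * 13 = 104. Stack: [104]
STORE_FAST w → w=104. Stack: []
LOAD_FAST_LOAD_FAST u,c → push 1,8. Stack: [1, 8]
BINARY_OP & → 1 & 8 = 0. Stack: [0]
LOAD_CONST → push 12. Stack: [0, 12]
LOAD_FAST s → push -4. Stack: [0, 12, -4]
BINARY_OP * → 12 * -4 = -48. Stack: [0, -48]
BINARY_OP - → 0 - -48 = 48. Stack: [48]
STORE_FAST m → m=48. Stack: []
LOAD_FAST m → push 48. Stack: [48]
LOAD_CONST → push 9. Stack: [48, 9]
BINARY_OP | → 48 | 9 = 57. Stack: [57]
RETURN_VALUE → return 57.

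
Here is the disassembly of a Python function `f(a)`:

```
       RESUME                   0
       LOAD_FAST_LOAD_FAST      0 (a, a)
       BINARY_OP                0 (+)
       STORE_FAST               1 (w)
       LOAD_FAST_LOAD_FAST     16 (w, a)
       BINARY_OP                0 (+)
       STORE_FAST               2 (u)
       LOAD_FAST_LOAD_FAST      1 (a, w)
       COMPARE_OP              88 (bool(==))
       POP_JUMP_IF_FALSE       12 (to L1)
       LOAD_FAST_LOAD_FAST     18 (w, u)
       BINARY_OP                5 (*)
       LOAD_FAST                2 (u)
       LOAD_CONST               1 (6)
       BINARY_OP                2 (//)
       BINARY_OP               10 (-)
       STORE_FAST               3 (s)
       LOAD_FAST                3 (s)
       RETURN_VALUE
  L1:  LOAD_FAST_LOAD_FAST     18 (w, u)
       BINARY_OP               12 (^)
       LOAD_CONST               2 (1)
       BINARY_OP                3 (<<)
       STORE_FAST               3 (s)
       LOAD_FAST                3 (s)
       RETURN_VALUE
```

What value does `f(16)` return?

LOAD_FAST_LOAD_FAST a,a → push 16,16. Stack: [16, 16]
BINARY_OP + → 16 + 16 = 32. Stack: [32]
STORE_FAST w → w=32. Stack: []
LOAD_FAST_LOAD_FAST w,a → push 32,16. Stack: [32, 16]
BINARY_OP + → 32 + 16 = 48. Stack: [48]
STORE_FAST u → u=48. Stack: []
LOAD_FAST_LOAD_FAST a,w → push 16,32. Stack: [16, 32]
COMPARE_OP bool(==) → 16 vs 32 = False. Stack: [False]
POP_JUMP_IF_FALSE → pop False; jump. Stack: []
LOAD_FAST_LOAD_FAST w,u → push 32,48. Stack: [32, 48]
BINARY_OP ^ → 32 ^ 48 = 16. Stack: [16]
LOAD_CONST → push 1. Stack: [16, 1]
BINARY_OP << → 16 << 1 = 32. Stack: [32]
STORE_FAST s → s=32. Stack: []
LOAD_FAST s → push 32. Stack: [32]
RETURN_VALUE → return 32.

32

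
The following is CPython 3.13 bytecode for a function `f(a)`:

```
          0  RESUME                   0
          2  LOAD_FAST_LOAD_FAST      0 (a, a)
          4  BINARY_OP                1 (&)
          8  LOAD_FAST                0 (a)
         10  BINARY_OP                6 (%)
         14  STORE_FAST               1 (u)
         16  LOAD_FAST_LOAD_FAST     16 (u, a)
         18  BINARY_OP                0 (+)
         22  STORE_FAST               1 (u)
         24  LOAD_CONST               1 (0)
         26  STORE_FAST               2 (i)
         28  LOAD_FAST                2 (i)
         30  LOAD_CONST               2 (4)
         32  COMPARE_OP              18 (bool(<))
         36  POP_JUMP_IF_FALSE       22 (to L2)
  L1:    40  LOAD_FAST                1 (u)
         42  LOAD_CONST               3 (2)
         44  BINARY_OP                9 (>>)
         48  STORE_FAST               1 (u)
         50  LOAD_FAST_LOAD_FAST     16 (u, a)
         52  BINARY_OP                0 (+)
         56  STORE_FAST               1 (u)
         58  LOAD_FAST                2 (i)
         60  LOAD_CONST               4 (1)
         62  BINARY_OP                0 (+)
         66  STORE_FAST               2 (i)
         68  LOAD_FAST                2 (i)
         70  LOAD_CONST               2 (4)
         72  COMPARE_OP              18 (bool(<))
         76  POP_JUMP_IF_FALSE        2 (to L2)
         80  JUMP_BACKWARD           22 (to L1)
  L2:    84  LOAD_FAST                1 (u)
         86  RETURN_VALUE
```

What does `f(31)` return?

LOAD_FAST_LOAD_FAST a,a → push 31,31
BINARY_OP & → 31 & 31 = 31
LOAD_FAST a → push 31
BINARY_OP % → 31 % 31 = 0
STORE_FAST u → u=0
LOAD_FAST_LOAD_FAST u,a → push 0,31
BINARY_OP + → 0 + 31 = 31
STORE_FAST u → u=31
LOAD_CONST → push 0
STORE_FAST i → i=0
LOAD_FAST i → push 0
LOAD_CONST → push 4
COMPARE_OP bool(<) → 0 vs 4 = True
POP_JUMP_IF_FALSE → pop True; no jump
LOAD_FAST u → push 31
LOAD_CONST → push 2
BINARY_OP >> → 31 >> 2 = 7
STORE_FAST u → u=7
LOAD_FAST_LOAD_FAST u,a → push 7,31
BINARY_OP + → 7 + 31 = 38
STORE_FAST u → u=38
LOAD_FAST i → push 0
LOAD_CONST → push 1
BINARY_OP + → 0 + 1 = 1
STORE_FAST i → i=1
LOAD_FAST i → push 1
LOAD_CONST → push 4
COMPARE_OP bool(<) → 1 vs 4 = True
POP_JUMP_IF_FALSE → pop True; no jump
LOAD_FAST u → push 38
LOAD_CONST → push 2
BINARY_OP >> → 38 >> 2 = 9
STORE_FAST u → u=9
LOAD_FAST_LOAD_FAST u,a → push 9,31
BINARY_OP + → 9 + 31 = 40
STORE_FAST u → u=40
LOAD_FAST i → push 1
LOAD_CONST → push 1
BINARY_OP + → 1 + 1 = 2
STORE_FAST i → i=2
LOAD_FAST i → push 2
LOAD_CONST → push 4
COMPARE_OP bool(<) → 2 vs 4 = True
POP_JUMP_IF_FALSE → pop True; no jump
LOAD_FAST u → push 40
LOAD_CONST → push 2
BINARY_OP >> → 40 >> 2 = 10
STORE_FAST u → u=10
LOAD_FAST_LOAD_FAST u,a → push 10,31
BINARY_OP + → 10 + 31 = 41
STORE_FAST u → u=41
LOAD_FAST i → push 2
LOAD_CONST → push 1
BINARY_OP + → 2 + 1 = 3
STORE_FAST i → i=3
LOAD_FAST i → push 3
LOAD_CONST → push 4
COMPARE_OP bool(<) → 3 vs 4 = True
POP_JUMP_IF_FALSE → pop True; no jump
LOAD_FAST u → push 41
LOAD_CONST → push 2
BINARY_OP >> → 41 >> 2 = 10
STORE_FAST u → u=10
LOAD_FAST_LOAD_FAST u,a → push 10,31
BINARY_OP + → 10 + 31 = 41
STORE_FAST u → u=41
LOAD_FAST i → push 3
LOAD_CONST → push 1
BINARY_OP + → 3 + 1 = 4
STORE_FAST i → i=4
LOAD_FAST i → push 4
LOAD_CONST → push 4
COMPARE_OP bool(<) → 4 vs 4 = False
POP_JUMP_IF_FALSE → pop False; jump
LOAD_FAST u → push 41
RETURN_VALUE → return 41.

41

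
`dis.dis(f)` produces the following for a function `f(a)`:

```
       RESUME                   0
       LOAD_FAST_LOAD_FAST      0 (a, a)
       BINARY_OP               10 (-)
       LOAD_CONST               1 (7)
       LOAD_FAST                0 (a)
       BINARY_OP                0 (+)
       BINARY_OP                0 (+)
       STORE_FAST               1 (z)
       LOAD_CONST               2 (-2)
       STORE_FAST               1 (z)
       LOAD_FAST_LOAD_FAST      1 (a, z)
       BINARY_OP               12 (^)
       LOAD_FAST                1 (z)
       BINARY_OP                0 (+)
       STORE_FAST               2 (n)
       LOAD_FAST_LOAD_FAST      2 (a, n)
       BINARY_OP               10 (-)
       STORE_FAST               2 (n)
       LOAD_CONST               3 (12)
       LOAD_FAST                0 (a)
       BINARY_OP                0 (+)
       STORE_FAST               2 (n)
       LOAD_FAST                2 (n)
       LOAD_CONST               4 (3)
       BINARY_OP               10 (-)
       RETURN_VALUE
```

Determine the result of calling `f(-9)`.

LOAD_FAST_LOAD_FAST a,a → push -9,-9. Stack: [-9, -9]
BINARY_OP - → -9 - -9 = 0. Stack: [0]
LOAD_CONST → push 7. Stack: [0, 7]
LOAD_FAST a → push -9. Stack: [0, 7, -9]
BINARY_OP + → 7 + -9 = -2. Stack: [0, -2]
BINARY_OP + → 0 + -2 = -2. Stack: [-2]
STORE_FAST z → z=-2. Stack: []
LOAD_CONST → push -2. Stack: [-2]
STORE_FAST z → z=-2. Stack: []
LOAD_FAST_LOAD_FAST a,z → push -9,-2. Stack: [-9, -2]
BINARY_OP ^ → -9 ^ -2 = 9. Stack: [9]
LOAD_FAST z → push -2. Stack: [9, -2]
BINARY_OP + → 9 + -2 = 7. Stack: [7]
STORE_FAST n → n=7. Stack: []
LOAD_FAST_LOAD_FAST a,n → push -9,7. Stack: [-9, 7]
BINARY_OP - → -9 - 7 = -16. Stack: [-16]
STORE_FAST n → n=-16. Stack: []
LOAD_CONST → push 12. Stack: [12]
LOAD_FAST a → push -9. Stack: [12, -9]
BINARY_OP + → 12 + -9 = 3. Stack: [3]
STORE_FAST n → n=3. Stack: []
LOAD_FAST n → push 3. Stack: [3]
LOAD_CONST → push 3. Stack: [3, 3]
BINARY_OP - → 3 - 3 = 0. Stack: [0]
RETURN_VALUE → return 0.

0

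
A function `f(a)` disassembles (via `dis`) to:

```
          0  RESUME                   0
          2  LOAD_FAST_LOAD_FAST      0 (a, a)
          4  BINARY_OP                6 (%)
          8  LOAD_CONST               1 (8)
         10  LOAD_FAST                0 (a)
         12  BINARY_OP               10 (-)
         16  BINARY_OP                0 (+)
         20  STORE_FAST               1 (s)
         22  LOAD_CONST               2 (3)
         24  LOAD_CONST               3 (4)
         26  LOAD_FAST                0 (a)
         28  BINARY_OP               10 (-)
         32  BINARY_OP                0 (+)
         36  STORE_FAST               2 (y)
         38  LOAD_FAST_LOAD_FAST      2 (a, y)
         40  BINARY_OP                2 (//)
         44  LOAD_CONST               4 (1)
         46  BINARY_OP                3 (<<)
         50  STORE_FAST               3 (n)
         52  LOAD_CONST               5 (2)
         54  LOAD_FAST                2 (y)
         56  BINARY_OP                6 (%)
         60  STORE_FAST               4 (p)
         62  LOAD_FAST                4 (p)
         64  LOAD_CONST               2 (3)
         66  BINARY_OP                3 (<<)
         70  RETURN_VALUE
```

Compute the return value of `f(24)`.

-120

LOAD_FAST_LOAD_FAST a,a → push 24,24. Stack: [24, 24]
BINARY_OP % → 24 % 24 = 0. Stack: [0]
LOAD_CONST → push 8. Stack: [0, 8]
LOAD_FAST a → push 24. Stack: [0, 8, 24]
BINARY_OP - → 8 - 24 = -16. Stack: [0, -16]
BINARY_OP + → 0 + -16 = -16. Stack: [-16]
STORE_FAST s → s=-16. Stack: []
LOAD_CONST → push 3. Stack: [3]
LOAD_CONST → push 4. Stack: [3, 4]
LOAD_FAST a → push 24. Stack: [3, 4, 24]
BINARY_OP - → 4 - 24 = -20. Stack: [3, -20]
BINARY_OP + → 3 + -20 = -17. Stack: [-17]
STORE_FAST y → y=-17. Stack: []
LOAD_FAST_LOAD_FAST a,y → push 24,-17. Stack: [24, -17]
BINARY_OP // → 24 // -17 = -2. Stack: [-2]
LOAD_CONST → push 1. Stack: [-2, 1]
BINARY_OP << → -2 << 1 = -4. Stack: [-4]
STORE_FAST n → n=-4. Stack: []
LOAD_CONST → push 2. Stack: [2]
LOAD_FAST y → push -17. Stack: [2, -17]
BINARY_OP % → 2 % -17 = -15. Stack: [-15]
STORE_FAST p → p=-15. Stack: []
LOAD_FAST p → push -15. Stack: [-15]
LOAD_CONST → push 3. Stack: [-15, 3]
BINARY_OP << → -15 << 3 = -120. Stack: [-120]
RETURN_VALUE → return -120.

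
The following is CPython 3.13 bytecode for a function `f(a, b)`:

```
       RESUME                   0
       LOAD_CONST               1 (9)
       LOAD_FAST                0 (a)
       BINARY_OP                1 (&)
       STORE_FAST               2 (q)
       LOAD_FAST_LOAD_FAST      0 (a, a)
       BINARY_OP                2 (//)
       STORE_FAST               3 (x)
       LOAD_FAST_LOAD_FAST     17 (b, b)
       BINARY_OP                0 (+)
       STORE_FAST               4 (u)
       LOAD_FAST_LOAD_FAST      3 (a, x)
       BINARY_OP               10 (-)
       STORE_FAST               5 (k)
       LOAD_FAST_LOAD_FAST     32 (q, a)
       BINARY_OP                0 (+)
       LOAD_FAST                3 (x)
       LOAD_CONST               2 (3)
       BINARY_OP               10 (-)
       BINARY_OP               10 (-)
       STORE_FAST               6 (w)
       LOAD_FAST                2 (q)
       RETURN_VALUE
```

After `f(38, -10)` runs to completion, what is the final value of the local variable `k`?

LOAD_CONST → push 9. Stack: [9]
LOAD_FAST a → push 38. Stack: [9, 38]
BINARY_OP & → 9 & 38 = 0. Stack: [0]
STORE_FAST q → q=0. Stack: []
LOAD_FAST_LOAD_FAST a,a → push 38,38. Stack: [38, 38]
BINARY_OP // → 38 // 38 = 1. Stack: [1]
STORE_FAST x → x=1. Stack: []
LOAD_FAST_LOAD_FAST b,b → push -10,-10. Stack: [-10, -10]
BINARY_OP + → -10 + -10 = -20. Stack: [-20]
STORE_FAST u → u=-20. Stack: []
LOAD_FAST_LOAD_FAST a,x → push 38,1. Stack: [38, 1]
BINARY_OP - → 38 - 1 = 37. Stack: [37]
STORE_FAST k → k=37. Stack: []
LOAD_FAST_LOAD_FAST q,a → push 0,38. Stack: [0, 38]
BINARY_OP + → 0 + 38 = 38. Stack: [38]
LOAD_FAST x → push 1. Stack: [38, 1]
LOAD_CONST → push 3. Stack: [38, 1, 3]
BINARY_OP - → 1 - 3 = -2. Stack: [38, -2]
BINARY_OP - → 38 - -2 = 40. Stack: [40]
STORE_FAST w → w=40. Stack: []
LOAD_FAST q → push 0. Stack: [0]
RETURN_VALUE → return 0.

37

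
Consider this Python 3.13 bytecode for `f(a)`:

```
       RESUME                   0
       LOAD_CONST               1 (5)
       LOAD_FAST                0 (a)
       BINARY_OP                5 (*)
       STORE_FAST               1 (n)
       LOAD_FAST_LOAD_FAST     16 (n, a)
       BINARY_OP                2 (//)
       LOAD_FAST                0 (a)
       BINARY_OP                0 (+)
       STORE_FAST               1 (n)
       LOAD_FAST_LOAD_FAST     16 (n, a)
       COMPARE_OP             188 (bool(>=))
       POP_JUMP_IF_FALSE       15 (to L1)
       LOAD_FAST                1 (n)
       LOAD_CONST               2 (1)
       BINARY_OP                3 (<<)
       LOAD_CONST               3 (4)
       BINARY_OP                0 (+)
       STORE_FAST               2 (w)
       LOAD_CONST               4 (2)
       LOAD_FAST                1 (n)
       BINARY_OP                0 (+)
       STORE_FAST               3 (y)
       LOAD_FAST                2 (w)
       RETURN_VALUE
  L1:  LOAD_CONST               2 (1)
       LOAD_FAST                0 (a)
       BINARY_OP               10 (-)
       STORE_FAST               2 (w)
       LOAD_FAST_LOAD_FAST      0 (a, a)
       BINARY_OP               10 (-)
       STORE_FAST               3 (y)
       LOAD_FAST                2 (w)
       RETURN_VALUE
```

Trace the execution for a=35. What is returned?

84

LOAD_CONST → push 5. Stack: [5]
LOAD_FAST a → push 35. Stack: [5, 35]
BINARY_OP * → 5 * 35 = 175. Stack: [175]
STORE_FAST n → n=175. Stack: []
LOAD_FAST_LOAD_FAST n,a → push 175,35. Stack: [175, 35]
BINARY_OP // → 175 // 35 = 5. Stack: [5]
LOAD_FAST a → push 35. Stack: [5, 35]
BINARY_OP + → 5 + 35 = 40. Stack: [40]
STORE_FAST n → n=40. Stack: []
LOAD_FAST_LOAD_FAST n,a → push 40,35. Stack: [40, 35]
COMPARE_OP bool(>=) → 40 vs 35 = True. Stack: [True]
POP_JUMP_IF_FALSE → pop True; no jump. Stack: []
LOAD_FAST n → push 40. Stack: [40]
LOAD_CONST → push 1. Stack: [40, 1]
BINARY_OP << → 40 << 1 = 80. Stack: [80]
LOAD_CONST → push 4. Stack: [80, 4]
BINARY_OP + → 80 + 4 = 84. Stack: [84]
STORE_FAST w → w=84. Stack: []
LOAD_CONST → push 2. Stack: [2]
LOAD_FAST n → push 40. Stack: [2, 40]
BINARY_OP + → 2 + 40 = 42. Stack: [42]
STORE_FAST y → y=42. Stack: []
LOAD_FAST w → push 84. Stack: [84]
RETURN_VALUE → return 84.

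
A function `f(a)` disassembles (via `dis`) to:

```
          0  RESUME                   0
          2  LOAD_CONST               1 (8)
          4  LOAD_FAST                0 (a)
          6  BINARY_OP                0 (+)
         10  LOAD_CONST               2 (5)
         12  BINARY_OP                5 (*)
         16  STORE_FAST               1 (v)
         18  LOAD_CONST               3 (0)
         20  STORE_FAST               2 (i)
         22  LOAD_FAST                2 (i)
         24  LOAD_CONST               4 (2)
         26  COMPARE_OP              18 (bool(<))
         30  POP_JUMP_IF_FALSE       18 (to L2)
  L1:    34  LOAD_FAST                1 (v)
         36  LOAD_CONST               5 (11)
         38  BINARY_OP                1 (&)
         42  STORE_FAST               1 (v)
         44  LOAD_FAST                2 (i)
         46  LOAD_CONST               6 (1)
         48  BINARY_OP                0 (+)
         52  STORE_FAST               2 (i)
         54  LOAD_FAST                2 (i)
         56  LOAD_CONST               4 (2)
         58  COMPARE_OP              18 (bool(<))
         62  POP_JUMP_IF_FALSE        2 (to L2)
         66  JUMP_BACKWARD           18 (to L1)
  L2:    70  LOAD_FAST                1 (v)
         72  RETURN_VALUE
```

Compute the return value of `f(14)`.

10

LOAD_CONST → push 8. Stack: [8]
LOAD_FAST a → push 14. Stack: [8, 14]
BINARY_OP + → 8 + 14 = 22. Stack: [22]
LOAD_CONST → push 5. Stack: [22, 5]
BINARY_OP * → 22 * 5 = 110. Stack: [110]
STORE_FAST v → v=110. Stack: []
LOAD_CONST → push 0. Stack: [0]
STORE_FAST i → i=0. Stack: []
LOAD_FAST i → push 0. Stack: [0]
LOAD_CONST → push 2. Stack: [0, 2]
COMPARE_OP bool(<) → 0 vs 2 = True. Stack: [True]
POP_JUMP_IF_FALSE → pop True; no jump. Stack: []
LOAD_FAST v → push 110. Stack: [110]
LOAD_CONST → push 11. Stack: [110, 11]
BINARY_OP & → 110 & 11 = 10. Stack: [10]
STORE_FAST v → v=10. Stack: []
LOAD_FAST i → push 0. Stack: [0]
LOAD_CONST → push 1. Stack: [0, 1]
BINARY_OP + → 0 + 1 = 1. Stack: [1]
STORE_FAST i → i=1. Stack: []
LOAD_FAST i → push 1. Stack: [1]
LOAD_CONST → push 2. Stack: [1, 2]
COMPARE_OP bool(<) → 1 vs 2 = True. Stack: [True]
POP_JUMP_IF_FALSE → pop True; no jump. Stack: []
LOAD_FAST v → push 10. Stack: [10]
LOAD_CONST → push 11. Stack: [10, 11]
BINARY_OP & → 10 & 11 = 10. Stack: [10]
STORE_FAST v → v=10. Stack: []
LOAD_FAST i → push 1. Stack: [1]
LOAD_CONST → push 1. Stack: [1, 1]
BINARY_OP + → 1 + 1 = 2. Stack: [2]
STORE_FAST i → i=2. Stack: []
LOAD_FAST i → push 2. Stack: [2]
LOAD_CONST → push 2. Stack: [2, 2]
COMPARE_OP bool(<) → 2 vs 2 = False. Stack: [False]
POP_JUMP_IF_FALSE → pop False; jump. Stack: []
LOAD_FAST v → push 10. Stack: [10]
RETURN_VALUE → return 10.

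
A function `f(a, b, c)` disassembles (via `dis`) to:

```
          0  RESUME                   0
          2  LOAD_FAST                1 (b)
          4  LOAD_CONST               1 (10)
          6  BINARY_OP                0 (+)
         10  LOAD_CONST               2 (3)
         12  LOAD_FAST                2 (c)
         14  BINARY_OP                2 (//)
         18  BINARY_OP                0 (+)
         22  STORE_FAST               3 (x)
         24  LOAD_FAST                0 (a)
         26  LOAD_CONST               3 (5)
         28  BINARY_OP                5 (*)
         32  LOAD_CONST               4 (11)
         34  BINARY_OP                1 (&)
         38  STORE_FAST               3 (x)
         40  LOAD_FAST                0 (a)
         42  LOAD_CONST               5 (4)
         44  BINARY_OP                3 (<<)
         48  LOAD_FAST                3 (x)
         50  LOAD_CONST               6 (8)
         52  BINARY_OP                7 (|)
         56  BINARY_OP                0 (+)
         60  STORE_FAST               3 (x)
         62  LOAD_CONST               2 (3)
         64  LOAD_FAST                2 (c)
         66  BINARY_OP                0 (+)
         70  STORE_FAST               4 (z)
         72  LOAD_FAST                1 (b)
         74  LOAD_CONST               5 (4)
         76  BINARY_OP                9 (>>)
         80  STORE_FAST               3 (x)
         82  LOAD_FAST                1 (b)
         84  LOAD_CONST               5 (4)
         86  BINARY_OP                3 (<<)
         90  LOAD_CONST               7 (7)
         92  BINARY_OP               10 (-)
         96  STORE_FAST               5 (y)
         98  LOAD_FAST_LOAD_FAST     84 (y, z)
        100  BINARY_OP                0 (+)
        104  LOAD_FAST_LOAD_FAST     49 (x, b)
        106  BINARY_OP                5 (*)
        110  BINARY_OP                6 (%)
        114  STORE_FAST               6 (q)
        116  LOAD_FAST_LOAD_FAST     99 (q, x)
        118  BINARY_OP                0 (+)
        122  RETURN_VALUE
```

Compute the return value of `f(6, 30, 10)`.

LOAD_FAST b → push 30. Stack: [30]
LOAD_CONST → push 10. Stack: [30, 10]
BINARY_OP + → 30 + 10 = 40. Stack: [40]
LOAD_CONST → push 3. Stack: [40, 3]
LOAD_FAST c → push 10. Stack: [40, 3, 10]
BINARY_OP // → 3 // 10 = 0. Stack: [40, 0]
BINARY_OP + → 40 + 0 = 40. Stack: [40]
STORE_FAST x → x=40. Stack: []
LOAD_FAST a → push 6. Stack: [6]
LOAD_CONST → push 5. Stack: [6, 5]
BINARY_OP * → 6 * 5 = 30. Stack: [30]
LOAD_CONST → push 11. Stack: [30, 11]
BINARY_OP & → 30 & 11 = 10. Stack: [10]
STORE_FAST x → x=10. Stack: []
LOAD_FAST a → push 6. Stack: [6]
LOAD_CONST → push 4. Stack: [6, 4]
BINARY_OP << → 6 << 4 = 96. Stack: [96]
LOAD_FAST x → push 10. Stack: [96, 10]
LOAD_CONST → push 8. Stack: [96, 10, 8]
BINARY_OP | → 10 | 8 = 10. Stack: [96, 10]
BINARY_OP + → 96 + 10 = 106. Stack: [106]
STORE_FAST x → x=106. Stack: []
LOAD_CONST → push 3. Stack: [3]
LOAD_FAST c → push 10. Stack: [3, 10]
BINARY_OP + → 3 + 10 = 13. Stack: [13]
STORE_FAST z → z=13. Stack: []
LOAD_FAST b → push 30. Stack: [30]
LOAD_CONST → push 4. Stack: [30, 4]
BINARY_OP >> → 30 >> 4 = 1. Stack: [1]
STORE_FAST x → x=1. Stack: []
LOAD_FAST b → push 30. Stack: [30]
LOAD_CONST → push 4. Stack: [30, 4]
BINARY_OP << → 30 << 4 = 480. Stack: [480]
LOAD_CONST → push 7. Stack: [480, 7]
BINARY_OP - → 480 - 7 = 473. Stack: [473]
STORE_FAST y → y=473. Stack: []
LOAD_FAST_LOAD_FAST y,z → push 473,13. Stack: [473, 13]
BINARY_OP + → 473 + 13 = 486. Stack: [486]
LOAD_FAST_LOAD_FAST x,b → push 1,30. Stack: [486, 1, 30]
BINARY_OP * → 1 * 30 = 30. Stack: [486, 30]
BINARY_OP % → 486 % 30 = 6. Stack: [6]
STORE_FAST q → q=6. Stack: []
LOAD_FAST_LOAD_FAST q,x → push 6,1. Stack: [6, 1]
BINARY_OP + → 6 + 1 = 7. Stack: [7]
RETURN_VALUE → return 7.

7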